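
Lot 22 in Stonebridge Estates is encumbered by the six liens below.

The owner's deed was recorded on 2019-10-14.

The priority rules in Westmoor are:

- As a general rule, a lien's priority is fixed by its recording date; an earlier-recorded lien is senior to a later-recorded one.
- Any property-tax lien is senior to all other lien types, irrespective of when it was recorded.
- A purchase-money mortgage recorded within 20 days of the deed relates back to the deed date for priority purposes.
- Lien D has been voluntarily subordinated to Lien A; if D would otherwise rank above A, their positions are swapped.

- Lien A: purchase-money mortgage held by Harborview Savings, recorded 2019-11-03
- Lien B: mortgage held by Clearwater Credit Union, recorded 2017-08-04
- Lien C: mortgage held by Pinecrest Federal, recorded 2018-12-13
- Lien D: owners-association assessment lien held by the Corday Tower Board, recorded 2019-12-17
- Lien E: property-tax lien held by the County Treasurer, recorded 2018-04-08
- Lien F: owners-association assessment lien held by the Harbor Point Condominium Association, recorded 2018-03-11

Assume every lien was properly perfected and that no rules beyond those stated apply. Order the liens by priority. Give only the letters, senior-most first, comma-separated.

Adjusting effective dates: A was recorded within the 20-day window, so its effective date is the deed date 2019-10-14.
E, as a property-tax lien, has superpriority and ranks first.
Ordering the rest by effective date: B (2017-08-04), F (2018-03-11), C (2018-12-13), A (2019-10-14), D (2019-12-17).
Since D is not senior to A, the subordination leaves the order unchanged.

E, B, F, C, A, D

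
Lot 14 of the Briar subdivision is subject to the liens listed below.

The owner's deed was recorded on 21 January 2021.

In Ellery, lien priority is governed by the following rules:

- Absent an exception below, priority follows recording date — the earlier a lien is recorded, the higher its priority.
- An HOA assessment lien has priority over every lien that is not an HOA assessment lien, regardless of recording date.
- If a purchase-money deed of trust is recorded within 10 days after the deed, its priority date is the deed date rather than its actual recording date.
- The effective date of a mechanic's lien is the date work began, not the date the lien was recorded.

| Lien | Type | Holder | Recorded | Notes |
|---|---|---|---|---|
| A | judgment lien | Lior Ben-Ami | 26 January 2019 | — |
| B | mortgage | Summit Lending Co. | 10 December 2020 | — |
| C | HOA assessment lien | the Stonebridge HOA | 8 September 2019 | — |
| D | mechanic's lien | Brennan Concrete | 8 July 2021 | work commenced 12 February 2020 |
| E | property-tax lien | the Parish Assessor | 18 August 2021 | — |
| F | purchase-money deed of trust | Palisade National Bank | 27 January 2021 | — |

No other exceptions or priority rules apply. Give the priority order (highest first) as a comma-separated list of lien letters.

Effective dates after the stated exceptions: D's effective date is 12 February 2020, when work began; F's effective date is the deed date, 21 January 2021.
C is an HOA assessment lien and takes priority over every other lien.
The other liens, earliest effective date first: A (26 January 2019), D (12 February 2020), B (10 December 2020), F (21 January 2021), E (18 August 2021).

C, A, D, B, F, E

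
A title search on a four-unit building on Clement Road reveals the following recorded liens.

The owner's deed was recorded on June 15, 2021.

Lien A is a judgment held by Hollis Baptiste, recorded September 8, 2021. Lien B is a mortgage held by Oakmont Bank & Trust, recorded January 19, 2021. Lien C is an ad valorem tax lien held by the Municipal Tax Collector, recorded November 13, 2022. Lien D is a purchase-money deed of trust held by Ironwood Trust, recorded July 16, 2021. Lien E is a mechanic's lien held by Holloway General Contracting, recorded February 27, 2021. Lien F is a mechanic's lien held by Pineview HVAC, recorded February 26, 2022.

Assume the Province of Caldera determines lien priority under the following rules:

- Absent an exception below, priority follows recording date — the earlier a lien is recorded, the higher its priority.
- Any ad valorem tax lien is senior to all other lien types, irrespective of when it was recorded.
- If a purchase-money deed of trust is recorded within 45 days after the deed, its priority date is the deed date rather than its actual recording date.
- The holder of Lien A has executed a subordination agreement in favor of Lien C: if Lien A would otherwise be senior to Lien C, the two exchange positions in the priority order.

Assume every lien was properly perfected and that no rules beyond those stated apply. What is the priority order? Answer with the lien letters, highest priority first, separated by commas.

Effective dates: D's effective date is the deed date, June 15, 2021.
C is an ad valorem tax lien and takes priority over every other lien.
Among the remaining liens, by effective date: B (January 19, 2021), E (February 27, 2021), D (June 15, 2021), A (September 8, 2021), F (February 26, 2022).
A is already junior to C, so the subordination agreement changes nothing.

C, B, E, D, A, F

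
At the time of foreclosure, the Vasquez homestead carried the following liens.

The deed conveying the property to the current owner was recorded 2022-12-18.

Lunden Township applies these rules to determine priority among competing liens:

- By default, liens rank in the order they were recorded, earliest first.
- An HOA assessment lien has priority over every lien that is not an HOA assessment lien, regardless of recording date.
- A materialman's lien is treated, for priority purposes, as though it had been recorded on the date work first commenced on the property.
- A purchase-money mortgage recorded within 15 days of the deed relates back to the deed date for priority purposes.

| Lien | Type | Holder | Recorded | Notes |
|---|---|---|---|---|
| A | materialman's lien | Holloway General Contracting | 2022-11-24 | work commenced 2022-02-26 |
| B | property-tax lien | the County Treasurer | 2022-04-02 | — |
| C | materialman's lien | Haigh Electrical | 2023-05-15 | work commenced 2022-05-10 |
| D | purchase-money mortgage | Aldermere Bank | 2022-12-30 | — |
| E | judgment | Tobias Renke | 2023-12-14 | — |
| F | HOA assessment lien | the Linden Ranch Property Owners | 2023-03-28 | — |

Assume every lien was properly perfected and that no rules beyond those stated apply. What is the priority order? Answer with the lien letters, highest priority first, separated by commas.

F, A, B, C, D, E

Effective dates: A relates back to 2022-02-26 (work commenced); C is treated as recorded 2022-05-10, the work-commencement date; D relates back to the deed date 2022-12-18.
F is an HOA assessment lien, so it outranks all other liens regardless of date.
Ordering the rest by effective date: A (2022-02-26), B (2022-04-02), C (2022-05-10), D (2022-12-18), E (2023-12-14).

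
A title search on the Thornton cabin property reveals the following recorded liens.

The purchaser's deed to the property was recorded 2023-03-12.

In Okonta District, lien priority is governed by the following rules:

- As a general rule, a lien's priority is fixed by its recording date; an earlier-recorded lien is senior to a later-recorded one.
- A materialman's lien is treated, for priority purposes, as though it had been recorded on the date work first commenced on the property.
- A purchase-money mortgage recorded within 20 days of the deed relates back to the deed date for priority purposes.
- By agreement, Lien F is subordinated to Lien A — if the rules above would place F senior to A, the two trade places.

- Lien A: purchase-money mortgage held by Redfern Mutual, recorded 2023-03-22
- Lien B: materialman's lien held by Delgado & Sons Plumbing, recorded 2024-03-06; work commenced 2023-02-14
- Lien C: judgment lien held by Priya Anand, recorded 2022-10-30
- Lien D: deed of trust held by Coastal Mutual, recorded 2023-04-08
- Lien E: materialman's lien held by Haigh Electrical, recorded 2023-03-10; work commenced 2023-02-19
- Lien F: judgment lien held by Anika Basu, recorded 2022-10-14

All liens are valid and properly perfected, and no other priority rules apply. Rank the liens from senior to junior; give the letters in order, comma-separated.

A, C, B, E, F, D

First, effective dates: A relates back to the deed date 2023-03-12; B is treated as recorded 2023-02-14, the work-commencement date; E is treated as recorded 2023-02-19, the work-commencement date.
Sorted by effective date: F (2022-10-14), C (2022-10-30), B (2023-02-14), E (2023-02-19), A (2023-03-12), D (2023-04-08).
The subordination applies — F was senior to A — so F and A swap.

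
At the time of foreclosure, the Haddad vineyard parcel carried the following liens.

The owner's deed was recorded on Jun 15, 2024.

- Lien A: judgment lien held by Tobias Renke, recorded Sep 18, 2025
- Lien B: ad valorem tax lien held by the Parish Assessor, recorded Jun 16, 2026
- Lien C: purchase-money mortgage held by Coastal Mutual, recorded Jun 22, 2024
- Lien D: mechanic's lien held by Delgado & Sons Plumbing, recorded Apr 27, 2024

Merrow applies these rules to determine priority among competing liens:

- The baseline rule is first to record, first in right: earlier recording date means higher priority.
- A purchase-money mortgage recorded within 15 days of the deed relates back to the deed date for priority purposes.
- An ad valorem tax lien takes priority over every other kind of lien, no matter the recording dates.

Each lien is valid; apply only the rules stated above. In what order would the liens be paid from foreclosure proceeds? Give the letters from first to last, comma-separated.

Effective dates after the stated exceptions: C was recorded within the 15-day window, so its effective date is the deed date Jun 15, 2024.
B, as an ad valorem tax lien, has superpriority and ranks first.
Remaining liens by effective date: D (Apr 27, 2024), C (Jun 15, 2024), A (Sep 18, 2025).

B, D, C, A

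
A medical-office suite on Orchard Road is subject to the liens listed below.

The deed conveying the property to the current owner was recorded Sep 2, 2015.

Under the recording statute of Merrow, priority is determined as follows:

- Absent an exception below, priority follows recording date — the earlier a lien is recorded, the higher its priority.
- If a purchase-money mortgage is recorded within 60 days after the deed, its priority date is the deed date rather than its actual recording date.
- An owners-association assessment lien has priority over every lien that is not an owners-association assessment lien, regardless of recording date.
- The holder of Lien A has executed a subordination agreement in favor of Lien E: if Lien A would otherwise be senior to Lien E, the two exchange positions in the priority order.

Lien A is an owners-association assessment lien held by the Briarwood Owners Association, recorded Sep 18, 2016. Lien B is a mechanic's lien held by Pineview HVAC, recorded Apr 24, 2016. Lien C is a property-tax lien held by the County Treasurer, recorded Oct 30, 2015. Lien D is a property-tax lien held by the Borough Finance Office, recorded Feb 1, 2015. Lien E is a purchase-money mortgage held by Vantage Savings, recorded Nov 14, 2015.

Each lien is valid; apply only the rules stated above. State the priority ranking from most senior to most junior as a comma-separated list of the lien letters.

Adjusting effective dates: E was recorded 73 days after the deed — beyond 60 days — so no relation-back applies.
A is an owners-association assessment lien, so it outranks all other liens regardless of date.
Remaining liens by effective date: D (Feb 1, 2015), C (Oct 30, 2015), E (Nov 14, 2015), B (Apr 24, 2016).
The subordination applies — A was senior to E — so A and E swap.

E, D, C, A, B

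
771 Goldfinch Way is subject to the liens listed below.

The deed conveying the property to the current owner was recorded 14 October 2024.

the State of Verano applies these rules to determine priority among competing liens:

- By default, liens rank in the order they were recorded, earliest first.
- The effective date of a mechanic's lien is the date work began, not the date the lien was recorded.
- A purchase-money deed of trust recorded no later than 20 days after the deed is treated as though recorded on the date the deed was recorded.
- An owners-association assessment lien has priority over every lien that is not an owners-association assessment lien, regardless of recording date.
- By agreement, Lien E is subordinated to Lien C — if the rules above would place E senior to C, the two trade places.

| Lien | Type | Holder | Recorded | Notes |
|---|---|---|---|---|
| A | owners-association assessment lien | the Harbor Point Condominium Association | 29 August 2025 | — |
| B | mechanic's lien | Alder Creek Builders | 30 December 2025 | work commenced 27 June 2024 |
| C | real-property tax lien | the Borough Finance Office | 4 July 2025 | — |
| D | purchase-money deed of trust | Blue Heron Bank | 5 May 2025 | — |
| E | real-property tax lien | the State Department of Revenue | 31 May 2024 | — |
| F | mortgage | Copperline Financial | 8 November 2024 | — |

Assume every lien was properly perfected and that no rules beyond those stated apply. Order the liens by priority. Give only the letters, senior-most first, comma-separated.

Effective dates after the stated exceptions: B is treated as recorded 27 June 2024, the work-commencement date; D missed the 20-day window (203 days after the deed), so its recording date stands.
A, as an owners-association assessment lien, has superpriority and ranks first.
Remaining liens by effective date: E (31 May 2024), B (27 June 2024), F (8 November 2024), D (5 May 2025), C (4 July 2025).
E would otherwise be senior to C, so under the subordination agreement E and C exchange positions.

A, C, B, F, D, E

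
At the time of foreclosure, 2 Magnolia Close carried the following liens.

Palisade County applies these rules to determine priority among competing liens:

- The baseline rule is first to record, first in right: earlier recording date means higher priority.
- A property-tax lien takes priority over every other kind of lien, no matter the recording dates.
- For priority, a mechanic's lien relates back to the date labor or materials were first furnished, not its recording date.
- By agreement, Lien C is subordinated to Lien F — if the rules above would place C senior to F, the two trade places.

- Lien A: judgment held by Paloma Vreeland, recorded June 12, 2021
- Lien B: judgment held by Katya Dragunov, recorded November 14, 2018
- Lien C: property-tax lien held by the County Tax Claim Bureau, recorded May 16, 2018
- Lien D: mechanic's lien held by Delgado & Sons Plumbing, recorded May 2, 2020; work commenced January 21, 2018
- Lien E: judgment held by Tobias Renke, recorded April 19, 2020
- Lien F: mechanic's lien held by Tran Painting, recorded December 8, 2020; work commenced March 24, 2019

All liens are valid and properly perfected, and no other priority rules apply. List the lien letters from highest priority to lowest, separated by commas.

F, D, B, C, E, A

Effective dates after the stated exceptions: D relates back to January 21, 2018 (work commenced); F relates back to March 24, 2019 (work commenced).
C, as a property-tax lien, has superpriority and ranks first.
Remaining liens by effective date: D (January 21, 2018), B (November 14, 2018), F (March 24, 2019), E (April 19, 2020), A (June 12, 2021).
C would otherwise be senior to F, so under the subordination agreement C and F exchange positions.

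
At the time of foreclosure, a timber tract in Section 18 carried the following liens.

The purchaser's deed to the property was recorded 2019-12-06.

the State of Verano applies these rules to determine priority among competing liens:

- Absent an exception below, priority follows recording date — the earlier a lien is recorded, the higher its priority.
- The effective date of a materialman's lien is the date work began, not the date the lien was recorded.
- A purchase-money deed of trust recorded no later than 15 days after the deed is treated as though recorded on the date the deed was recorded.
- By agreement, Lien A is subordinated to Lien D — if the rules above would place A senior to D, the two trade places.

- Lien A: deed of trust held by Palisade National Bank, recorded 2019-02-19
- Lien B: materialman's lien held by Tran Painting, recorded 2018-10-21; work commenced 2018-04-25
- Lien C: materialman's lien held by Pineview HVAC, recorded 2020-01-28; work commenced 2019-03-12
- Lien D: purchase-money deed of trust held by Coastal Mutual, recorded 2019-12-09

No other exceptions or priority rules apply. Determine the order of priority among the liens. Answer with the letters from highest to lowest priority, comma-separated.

B, D, C, A

Adjusting effective dates: B relates back to 2018-04-25 (work commenced); C's effective date is 2019-03-12, when work began; D's effective date is the deed date, 2019-12-06.
Sorted by effective date: B (2018-04-25), A (2019-02-19), C (2019-03-12), D (2019-12-06).
A would otherwise be senior to D, so under the subordination agreement A and D exchange positions.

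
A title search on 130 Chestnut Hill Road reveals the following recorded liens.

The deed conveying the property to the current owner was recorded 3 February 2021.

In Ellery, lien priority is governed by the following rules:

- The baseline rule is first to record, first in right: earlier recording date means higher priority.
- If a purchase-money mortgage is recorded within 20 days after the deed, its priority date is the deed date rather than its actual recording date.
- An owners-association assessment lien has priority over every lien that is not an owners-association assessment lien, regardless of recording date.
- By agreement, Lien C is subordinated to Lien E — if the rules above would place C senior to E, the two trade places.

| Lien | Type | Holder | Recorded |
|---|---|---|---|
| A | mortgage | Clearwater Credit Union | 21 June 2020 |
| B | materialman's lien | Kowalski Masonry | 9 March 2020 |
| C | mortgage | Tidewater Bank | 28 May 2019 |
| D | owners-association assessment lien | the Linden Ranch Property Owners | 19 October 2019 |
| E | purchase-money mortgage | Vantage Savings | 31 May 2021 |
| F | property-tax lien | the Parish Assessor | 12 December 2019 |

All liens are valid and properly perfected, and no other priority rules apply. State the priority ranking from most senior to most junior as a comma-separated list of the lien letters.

D, E, F, B, A, C

Effective dates after the stated exceptions: E was recorded 117 days after the deed, outside the 20-day window, so it keeps its recording date.
D is an owners-association assessment lien and takes priority over every other lien.
Among the remaining liens, by effective date: C (28 May 2019), F (12 December 2019), B (9 March 2020), A (21 June 2020), E (31 May 2021).
The subordination applies — C was senior to E — so C and E swap.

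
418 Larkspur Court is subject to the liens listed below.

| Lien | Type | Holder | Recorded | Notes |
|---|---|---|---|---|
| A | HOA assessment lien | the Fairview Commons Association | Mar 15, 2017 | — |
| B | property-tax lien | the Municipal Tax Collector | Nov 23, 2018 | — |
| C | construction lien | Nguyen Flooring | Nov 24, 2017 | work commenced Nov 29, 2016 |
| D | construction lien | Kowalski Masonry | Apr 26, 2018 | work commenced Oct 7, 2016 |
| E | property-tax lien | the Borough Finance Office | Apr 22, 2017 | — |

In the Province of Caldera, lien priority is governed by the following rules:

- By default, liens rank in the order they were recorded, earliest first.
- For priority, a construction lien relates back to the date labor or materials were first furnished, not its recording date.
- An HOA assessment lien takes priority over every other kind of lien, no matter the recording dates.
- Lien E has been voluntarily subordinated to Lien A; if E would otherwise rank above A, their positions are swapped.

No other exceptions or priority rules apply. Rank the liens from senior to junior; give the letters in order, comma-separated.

Effective dates after the stated exceptions: C relates back to Nov 29, 2016 (work commenced); D's effective date is Oct 7, 2016, when work began.
A, as an HOA assessment lien, has superpriority and ranks first.
Ordering the rest by effective date: D (Oct 7, 2016), C (Nov 29, 2016), E (Apr 22, 2017), B (Nov 23, 2018).
E already ranks below A; the subordination has no effect.

A, D, C, E, B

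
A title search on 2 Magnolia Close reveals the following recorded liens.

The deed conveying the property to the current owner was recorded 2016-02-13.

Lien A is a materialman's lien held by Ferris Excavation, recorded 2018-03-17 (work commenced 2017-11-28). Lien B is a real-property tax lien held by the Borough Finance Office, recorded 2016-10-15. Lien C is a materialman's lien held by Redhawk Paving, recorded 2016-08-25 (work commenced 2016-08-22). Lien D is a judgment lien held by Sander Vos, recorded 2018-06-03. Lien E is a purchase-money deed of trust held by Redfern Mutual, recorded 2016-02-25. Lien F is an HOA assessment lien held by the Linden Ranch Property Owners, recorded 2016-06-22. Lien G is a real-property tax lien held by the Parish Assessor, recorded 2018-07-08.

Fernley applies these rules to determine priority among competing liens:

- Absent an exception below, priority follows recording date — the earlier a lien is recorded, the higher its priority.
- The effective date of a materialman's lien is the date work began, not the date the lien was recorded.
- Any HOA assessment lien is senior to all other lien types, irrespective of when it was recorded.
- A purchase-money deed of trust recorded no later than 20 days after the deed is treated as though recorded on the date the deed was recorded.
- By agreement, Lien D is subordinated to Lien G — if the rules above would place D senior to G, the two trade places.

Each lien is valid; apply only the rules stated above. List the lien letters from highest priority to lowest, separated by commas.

F, E, C, B, A, G, D

Adjusting effective dates: A's effective date is 2017-11-28, when work began; C's effective date is 2016-08-22, when work began; E was recorded within the 20-day window, so its effective date is the deed date 2016-02-13.
F, as an HOA assessment lien, has superpriority and ranks first.
The other liens, earliest effective date first: E (2016-02-13), C (2016-08-22), B (2016-10-15), A (2017-11-28), D (2018-06-03), G (2018-07-08).
The subordination applies — D was senior to G — so D and G swap.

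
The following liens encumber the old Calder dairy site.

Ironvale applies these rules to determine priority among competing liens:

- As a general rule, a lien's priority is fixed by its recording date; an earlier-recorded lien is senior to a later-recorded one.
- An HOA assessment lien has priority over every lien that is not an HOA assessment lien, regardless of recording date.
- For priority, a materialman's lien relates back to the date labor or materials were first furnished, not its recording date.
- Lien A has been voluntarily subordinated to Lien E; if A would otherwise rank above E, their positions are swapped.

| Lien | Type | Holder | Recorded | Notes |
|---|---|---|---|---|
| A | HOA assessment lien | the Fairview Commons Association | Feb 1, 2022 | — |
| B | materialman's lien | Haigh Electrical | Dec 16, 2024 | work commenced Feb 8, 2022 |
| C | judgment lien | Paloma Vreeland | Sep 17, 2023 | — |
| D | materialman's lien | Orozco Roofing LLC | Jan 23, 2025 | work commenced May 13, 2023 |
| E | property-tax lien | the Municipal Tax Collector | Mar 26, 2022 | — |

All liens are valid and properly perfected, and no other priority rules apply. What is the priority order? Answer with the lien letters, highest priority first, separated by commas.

E, B, A, D, C

Adjusting effective dates: B is treated as recorded Feb 8, 2022, the work-commencement date; D's effective date is May 13, 2023, when work began.
A is an HOA assessment lien and takes priority over every other lien.
Among the remaining liens, by effective date: B (Feb 8, 2022), E (Mar 26, 2022), D (May 13, 2023), C (Sep 17, 2023).
The subordination applies — A was senior to E — so A and E swap.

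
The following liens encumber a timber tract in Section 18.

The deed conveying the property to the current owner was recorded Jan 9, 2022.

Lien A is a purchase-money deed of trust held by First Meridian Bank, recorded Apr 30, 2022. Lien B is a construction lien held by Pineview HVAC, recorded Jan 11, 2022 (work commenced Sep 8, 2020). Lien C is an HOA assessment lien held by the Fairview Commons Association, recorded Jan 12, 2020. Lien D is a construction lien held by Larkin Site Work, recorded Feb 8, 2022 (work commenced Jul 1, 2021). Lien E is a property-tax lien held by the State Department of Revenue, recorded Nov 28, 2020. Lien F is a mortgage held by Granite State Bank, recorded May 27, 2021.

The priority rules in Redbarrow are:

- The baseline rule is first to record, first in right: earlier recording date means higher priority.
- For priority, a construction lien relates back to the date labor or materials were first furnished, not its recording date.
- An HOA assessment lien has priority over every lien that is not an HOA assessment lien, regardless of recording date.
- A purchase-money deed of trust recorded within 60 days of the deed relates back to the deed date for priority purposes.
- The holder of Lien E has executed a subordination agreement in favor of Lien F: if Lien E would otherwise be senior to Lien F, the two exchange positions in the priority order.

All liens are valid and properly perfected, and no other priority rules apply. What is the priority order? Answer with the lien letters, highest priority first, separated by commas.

C, B, F, E, D, A

Effective dates after the stated exceptions: A was recorded 111 days after the deed, outside the 60-day window, so it keeps its recording date; B's effective date is Sep 8, 2020, when work began; D relates back to Jul 1, 2021 (work commenced).
C is an HOA assessment lien, so it outranks all other liens regardless of date.
The other liens, earliest effective date first: B (Sep 8, 2020), E (Nov 28, 2020), F (May 27, 2021), D (Jul 1, 2021), A (Apr 30, 2022).
E would otherwise be senior to F, so under the subordination agreement E and F exchange positions.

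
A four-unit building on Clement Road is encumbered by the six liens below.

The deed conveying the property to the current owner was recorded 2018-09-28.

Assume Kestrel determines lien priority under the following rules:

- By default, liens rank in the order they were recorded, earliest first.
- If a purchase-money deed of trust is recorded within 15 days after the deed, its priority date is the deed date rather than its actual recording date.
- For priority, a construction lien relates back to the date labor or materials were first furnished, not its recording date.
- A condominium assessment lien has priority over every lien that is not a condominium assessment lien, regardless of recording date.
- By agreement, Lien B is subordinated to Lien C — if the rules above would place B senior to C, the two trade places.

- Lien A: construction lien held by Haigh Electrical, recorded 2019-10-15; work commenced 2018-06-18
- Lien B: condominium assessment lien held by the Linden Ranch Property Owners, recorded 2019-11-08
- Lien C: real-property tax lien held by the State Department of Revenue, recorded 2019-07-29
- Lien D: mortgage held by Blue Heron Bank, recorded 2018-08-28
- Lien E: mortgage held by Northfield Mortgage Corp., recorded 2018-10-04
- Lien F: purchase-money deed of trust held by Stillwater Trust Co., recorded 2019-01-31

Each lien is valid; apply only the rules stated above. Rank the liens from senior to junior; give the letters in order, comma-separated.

Effective dates: A's effective date is 2018-06-18, when work began; F was recorded 125 days after the deed, outside the 15-day window, so it keeps its recording date.
B is a condominium assessment lien, so it outranks all other liens regardless of date.
Among the remaining liens, by effective date: A (2018-06-18), D (2018-08-28), E (2018-10-04), F (2019-01-31), C (2019-07-29).
The subordination applies — B was senior to C — so B and C swap.

C, A, D, E, F, B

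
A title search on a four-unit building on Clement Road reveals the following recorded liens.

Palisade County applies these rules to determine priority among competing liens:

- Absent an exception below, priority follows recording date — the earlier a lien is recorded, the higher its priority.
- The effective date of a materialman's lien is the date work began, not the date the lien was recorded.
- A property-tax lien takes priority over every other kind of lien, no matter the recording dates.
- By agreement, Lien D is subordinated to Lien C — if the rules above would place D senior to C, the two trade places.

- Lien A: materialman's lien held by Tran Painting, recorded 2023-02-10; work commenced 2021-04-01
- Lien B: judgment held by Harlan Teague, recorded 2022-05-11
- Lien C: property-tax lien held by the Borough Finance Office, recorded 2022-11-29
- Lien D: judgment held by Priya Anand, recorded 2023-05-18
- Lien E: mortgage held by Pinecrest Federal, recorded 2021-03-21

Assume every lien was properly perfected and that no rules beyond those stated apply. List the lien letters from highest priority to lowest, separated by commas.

C, E, A, B, D

Effective dates after the stated exceptions: A is treated as recorded 2021-04-01, the work-commencement date.
C is a property-tax lien, so it outranks all other liens regardless of date.
The other liens, earliest effective date first: E (2021-03-21), A (2021-04-01), B (2022-05-11), D (2023-05-18).
D already ranks below C; the subordination has no effect.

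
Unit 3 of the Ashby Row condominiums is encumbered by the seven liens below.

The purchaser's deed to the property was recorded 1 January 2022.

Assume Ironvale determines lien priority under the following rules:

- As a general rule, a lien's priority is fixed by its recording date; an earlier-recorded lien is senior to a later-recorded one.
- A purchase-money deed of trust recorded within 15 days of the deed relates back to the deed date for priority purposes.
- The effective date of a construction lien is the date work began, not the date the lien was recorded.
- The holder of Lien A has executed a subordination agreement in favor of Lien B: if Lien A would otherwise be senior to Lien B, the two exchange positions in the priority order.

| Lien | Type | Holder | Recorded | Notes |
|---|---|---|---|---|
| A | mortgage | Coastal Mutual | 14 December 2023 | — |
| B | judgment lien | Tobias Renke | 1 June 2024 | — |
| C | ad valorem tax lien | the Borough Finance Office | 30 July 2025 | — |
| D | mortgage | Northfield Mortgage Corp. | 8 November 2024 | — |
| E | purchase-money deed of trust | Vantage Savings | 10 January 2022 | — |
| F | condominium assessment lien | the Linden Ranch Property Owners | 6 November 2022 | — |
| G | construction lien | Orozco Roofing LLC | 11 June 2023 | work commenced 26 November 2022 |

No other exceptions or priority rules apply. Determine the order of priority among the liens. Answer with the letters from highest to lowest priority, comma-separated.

E, F, G, B, A, D, C

Effective dates after the stated exceptions: E's effective date is the deed date, 1 January 2022; G's effective date is 26 November 2022, when work began.
Sorted by effective date: E (1 January 2022), F (6 November 2022), G (26 November 2022), A (14 December 2023), B (1 June 2024), D (8 November 2024), C (30 July 2025).
A would otherwise be senior to B, so under the subordination agreement A and B exchange positions.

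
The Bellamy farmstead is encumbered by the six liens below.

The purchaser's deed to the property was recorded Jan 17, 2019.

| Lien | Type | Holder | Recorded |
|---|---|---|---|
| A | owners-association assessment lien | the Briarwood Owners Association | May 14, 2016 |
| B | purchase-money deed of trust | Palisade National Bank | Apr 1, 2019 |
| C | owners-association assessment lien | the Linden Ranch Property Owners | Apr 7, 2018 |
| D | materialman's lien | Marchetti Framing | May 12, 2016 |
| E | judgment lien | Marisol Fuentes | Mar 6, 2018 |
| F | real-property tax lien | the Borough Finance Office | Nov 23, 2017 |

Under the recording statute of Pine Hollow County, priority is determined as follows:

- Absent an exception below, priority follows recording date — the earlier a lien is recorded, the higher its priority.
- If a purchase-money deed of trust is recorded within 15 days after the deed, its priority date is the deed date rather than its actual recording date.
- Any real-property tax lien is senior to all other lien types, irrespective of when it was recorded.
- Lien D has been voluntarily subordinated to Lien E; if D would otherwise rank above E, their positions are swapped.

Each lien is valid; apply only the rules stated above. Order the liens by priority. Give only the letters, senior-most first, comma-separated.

F, E, A, D, C, B

Effective dates: B missed the 15-day window (74 days after the deed), so its recording date stands.
As a real-property tax lien, F is senior to every other lien.
Remaining liens by effective date: D (May 12, 2016), A (May 14, 2016), E (Mar 6, 2018), C (Apr 7, 2018), B (Apr 1, 2019).
The subordination applies — D was senior to E — so D and E swap.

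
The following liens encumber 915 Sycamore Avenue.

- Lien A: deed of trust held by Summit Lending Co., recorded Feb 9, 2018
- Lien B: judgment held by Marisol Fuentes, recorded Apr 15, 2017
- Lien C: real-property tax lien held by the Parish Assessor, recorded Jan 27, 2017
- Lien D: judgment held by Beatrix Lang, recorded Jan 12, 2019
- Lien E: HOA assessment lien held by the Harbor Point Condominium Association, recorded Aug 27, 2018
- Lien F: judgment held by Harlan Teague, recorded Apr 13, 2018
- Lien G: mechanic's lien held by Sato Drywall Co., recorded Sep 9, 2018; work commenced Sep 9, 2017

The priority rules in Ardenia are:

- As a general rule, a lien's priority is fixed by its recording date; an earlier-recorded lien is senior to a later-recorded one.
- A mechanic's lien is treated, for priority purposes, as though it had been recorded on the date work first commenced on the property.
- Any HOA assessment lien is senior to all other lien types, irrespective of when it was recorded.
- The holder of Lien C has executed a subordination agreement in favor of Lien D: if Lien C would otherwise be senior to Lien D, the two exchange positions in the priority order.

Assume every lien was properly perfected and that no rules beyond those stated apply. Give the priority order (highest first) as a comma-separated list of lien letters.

Effective dates: G is treated as recorded Sep 9, 2017, the work-commencement date.
As an HOA assessment lien, E is senior to every other lien.
Remaining liens by effective date: C (Jan 27, 2017), B (Apr 15, 2017), G (Sep 9, 2017), A (Feb 9, 2018), F (Apr 13, 2018), D (Jan 12, 2019).
Because C would otherwise rank above D, the subordination swaps them.

E, D, B, G, A, F, C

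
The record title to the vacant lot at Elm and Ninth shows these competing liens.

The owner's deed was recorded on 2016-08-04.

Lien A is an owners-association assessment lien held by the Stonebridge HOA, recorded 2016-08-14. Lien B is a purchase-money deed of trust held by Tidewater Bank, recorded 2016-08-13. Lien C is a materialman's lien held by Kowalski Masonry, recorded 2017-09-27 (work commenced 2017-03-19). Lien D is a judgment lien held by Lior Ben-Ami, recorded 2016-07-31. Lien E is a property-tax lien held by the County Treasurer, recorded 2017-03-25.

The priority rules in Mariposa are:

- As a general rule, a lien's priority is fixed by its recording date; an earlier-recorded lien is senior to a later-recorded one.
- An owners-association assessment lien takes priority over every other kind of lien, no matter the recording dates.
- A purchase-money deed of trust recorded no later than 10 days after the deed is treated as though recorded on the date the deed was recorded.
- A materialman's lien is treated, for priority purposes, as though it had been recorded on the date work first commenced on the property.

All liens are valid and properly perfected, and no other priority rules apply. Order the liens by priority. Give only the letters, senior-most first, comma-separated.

A, D, B, C, E

First, effective dates: B was recorded within the 10-day window, so its effective date is the deed date 2016-08-04; C is treated as recorded 2017-03-19, the work-commencement date.
As an owners-association assessment lien, A is senior to every other lien.
Remaining liens by effective date: D (2016-07-31), B (2016-08-04), C (2017-03-19), E (2017-03-25).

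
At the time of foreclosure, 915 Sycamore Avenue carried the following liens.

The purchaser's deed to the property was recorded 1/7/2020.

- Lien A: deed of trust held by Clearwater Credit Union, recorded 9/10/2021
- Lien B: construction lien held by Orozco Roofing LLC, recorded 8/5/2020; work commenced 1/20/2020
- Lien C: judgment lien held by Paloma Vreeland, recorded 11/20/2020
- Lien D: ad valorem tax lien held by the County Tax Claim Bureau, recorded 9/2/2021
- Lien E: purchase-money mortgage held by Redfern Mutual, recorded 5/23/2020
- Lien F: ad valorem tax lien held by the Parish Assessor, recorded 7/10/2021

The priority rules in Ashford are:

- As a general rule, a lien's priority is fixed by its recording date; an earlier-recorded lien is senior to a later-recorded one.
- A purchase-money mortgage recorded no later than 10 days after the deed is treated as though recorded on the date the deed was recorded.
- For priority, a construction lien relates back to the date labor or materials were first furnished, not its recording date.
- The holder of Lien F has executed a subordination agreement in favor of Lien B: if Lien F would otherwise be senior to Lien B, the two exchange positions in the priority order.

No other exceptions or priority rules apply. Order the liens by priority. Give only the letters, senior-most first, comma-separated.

B, E, C, F, D, A

Adjusting effective dates: B is treated as recorded 1/20/2020, the work-commencement date; E was recorded 137 days after the deed, outside the 10-day window, so it keeps its recording date.
By effective date: B (1/20/2020), E (5/23/2020), C (11/20/2020), F (7/10/2021), D (9/2/2021), A (9/10/2021).
F is already junior to B, so the subordination agreement changes nothing.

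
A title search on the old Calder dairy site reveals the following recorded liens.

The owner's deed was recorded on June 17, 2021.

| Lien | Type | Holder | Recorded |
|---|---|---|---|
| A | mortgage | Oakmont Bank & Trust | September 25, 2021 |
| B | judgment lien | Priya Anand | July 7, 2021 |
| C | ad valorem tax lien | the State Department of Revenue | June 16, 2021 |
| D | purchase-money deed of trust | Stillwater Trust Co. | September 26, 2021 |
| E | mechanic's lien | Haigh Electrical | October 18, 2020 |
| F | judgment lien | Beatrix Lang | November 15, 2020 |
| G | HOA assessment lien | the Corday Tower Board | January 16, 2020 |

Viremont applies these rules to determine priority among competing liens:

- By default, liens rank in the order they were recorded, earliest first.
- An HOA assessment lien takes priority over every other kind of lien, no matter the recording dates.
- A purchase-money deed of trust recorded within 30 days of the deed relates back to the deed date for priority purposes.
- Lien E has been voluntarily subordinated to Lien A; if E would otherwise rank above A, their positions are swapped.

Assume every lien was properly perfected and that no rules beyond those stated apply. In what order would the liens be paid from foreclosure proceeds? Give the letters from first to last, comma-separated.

Adjusting effective dates: D missed the 30-day window (101 days after the deed), so its recording date stands.
As an HOA assessment lien, G is senior to every other lien.
The other liens, earliest effective date first: E (October 18, 2020), F (November 15, 2020), C (June 16, 2021), B (July 7, 2021), A (September 25, 2021), D (September 26, 2021).
E is senior to A before the subordination, so the two trade places.

G, A, F, C, B, E, D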